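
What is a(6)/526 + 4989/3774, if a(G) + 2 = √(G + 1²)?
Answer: 436111/330854 + √7/526 ≈ 1.3232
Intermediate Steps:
a(G) = -2 + √(1 + G) (a(G) = -2 + √(G + 1²) = -2 + √(G + 1) = -2 + √(1 + G))
a(6)/526 + 4989/3774 = (-2 + √(1 + 6))/526 + 4989/3774 = (-2 + √7)*(1/526) + 4989*(1/3774) = (-1/263 + √7/526) + 1663/1258 = 436111/330854 + √7/526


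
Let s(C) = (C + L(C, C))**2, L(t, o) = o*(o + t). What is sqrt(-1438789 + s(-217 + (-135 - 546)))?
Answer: sqrt(2598252409311) ≈ 1.6119e+6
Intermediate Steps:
s(C) = (C + 2*C**2)**2 (s(C) = (C + C*(C + C))**2 = (C + C*(2*C))**2 = (C + 2*C**2)**2)
sqrt(-1438789 + s(-217 + (-135 - 546))) = sqrt(-1438789 + (-217 + (-135 - 546))**2*(1 + 2*(-217 + (-135 - 546)))**2) = sqrt(-1438789 + (-217 - 681)**2*(1 + 2*(-217 - 681))**2) = sqrt(-1438789 + (-898)**2*(1 + 2*(-898))**2) = sqrt(-1438789 + 806404*(1 - 1796)**2) = sqrt(-1438789 + 806404*(-1795)**2) = sqrt(-1438789 + 806404*3222025) = sqrt(-1438789 + 2598253848100) = sqrt(2598252409311)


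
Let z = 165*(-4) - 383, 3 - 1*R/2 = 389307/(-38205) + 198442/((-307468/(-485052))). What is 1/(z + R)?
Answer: -978901245/613896902789239 ≈ -1.5946e-6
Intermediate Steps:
R = -612875908790704/978901245 (R = 6 - 2*(389307/(-38205) + 198442/((-307468/(-485052)))) = 6 - 2*(389307*(-1/38205) + 198442/((-307468*(-1/485052)))) = 6 - 2*(-129769/12735 + 198442/(76867/121263)) = 6 - 2*(-129769/12735 + 198442*(121263/76867)) = 6 - 2*(-129769/12735 + 24063672246/76867) = 6 - 2*306440891099087/978901245 = 6 - 612881782198174/978901245 = -612875908790704/978901245 ≈ -6.2609e+5)
z = -1043 (z = -660 - 383 = -1043)
1/(z + R) = 1/(-1043 - 612875908790704/978901245) = 1/(-613896902789239/978901245) = -978901245/613896902789239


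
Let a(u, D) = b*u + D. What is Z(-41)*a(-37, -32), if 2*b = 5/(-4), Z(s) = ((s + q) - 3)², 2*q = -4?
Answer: -37559/2 ≈ -18780.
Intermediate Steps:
q = -2 (q = (½)*(-4) = -2)
Z(s) = (-5 + s)² (Z(s) = ((s - 2) - 3)² = ((-2 + s) - 3)² = (-5 + s)²)
b = -5/8 (b = (5/(-4))/2 = (5*(-¼))/2 = (½)*(-5/4) = -5/8 ≈ -0.62500)
a(u, D) = D - 5*u/8 (a(u, D) = -5*u/8 + D = D - 5*u/8)
Z(-41)*a(-37, -32) = (-5 - 41)²*(-32 - 5/8*(-37)) = (-46)²*(-32 + 185/8) = 2116*(-71/8) = -37559/2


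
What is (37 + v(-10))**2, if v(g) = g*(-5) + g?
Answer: 5929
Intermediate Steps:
v(g) = -4*g (v(g) = -5*g + g = -4*g)
(37 + v(-10))**2 = (37 - 4*(-10))**2 = (37 + 40)**2 = 77**2 = 5929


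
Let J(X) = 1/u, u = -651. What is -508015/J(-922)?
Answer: 330717765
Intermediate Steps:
J(X) = -1/651 (J(X) = 1/(-651) = -1/651)
-508015/J(-922) = -508015/(-1/651) = -508015*(-651) = 330717765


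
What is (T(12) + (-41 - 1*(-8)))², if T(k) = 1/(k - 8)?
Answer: 17161/16 ≈ 1072.6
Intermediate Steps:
T(k) = 1/(-8 + k)
(T(12) + (-41 - 1*(-8)))² = (1/(-8 + 12) + (-41 - 1*(-8)))² = (1/4 + (-41 + 8))² = (¼ - 33)² = (-131/4)² = 17161/16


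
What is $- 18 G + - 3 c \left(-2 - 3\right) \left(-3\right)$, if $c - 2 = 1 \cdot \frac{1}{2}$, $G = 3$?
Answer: $- \frac{333}{2} \approx -166.5$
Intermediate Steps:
$c = \frac{5}{2}$ ($c = 2 + 1 \cdot \frac{1}{2} = 2 + \frac{1}{2} = \frac{5}{2} \approx 2.5$)
$- 18 G + - 3 c \left(-2 - 3\right) \left(-3\right) = \left(-18\right) 3 + \left(-3\right) \frac{5}{2} \left(-2 - 3\right) \left(-3\right) = -54 - \frac{15 \left(\left(-5\right) \left(-3\right)\right)}{2} = -54 - \frac{225}{2} = - \frac{333}{2}$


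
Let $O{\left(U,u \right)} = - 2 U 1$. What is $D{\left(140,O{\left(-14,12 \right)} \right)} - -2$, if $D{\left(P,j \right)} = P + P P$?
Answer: $19742$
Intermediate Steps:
$O{\left(U,u \right)} = - 2 U$
$D{\left(P,j \right)} = P + P^{2}$
$D{\left(140,O{\left(-14,12 \right)} \right)} - -2 = 140 \left(1 + 140\right) - -2 = 140 \cdot 141 + 2 = 19740 + 2 = 19742$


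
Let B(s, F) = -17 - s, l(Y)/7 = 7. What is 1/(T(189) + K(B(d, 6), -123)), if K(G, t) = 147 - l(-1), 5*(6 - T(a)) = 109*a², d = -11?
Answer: -5/3893069 ≈ -1.2843e-6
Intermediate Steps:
l(Y) = 49 (l(Y) = 7*7 = 49)
T(a) = 6 - 109*a²/5
K(G, t) = 98 (K(G, t) = 147 - 1*49 = 147 - 49 = 98)
1/(T(189) + K(B(d, 6), -123)) = 1/((6 - 109/5*189²) + 98) = 1/((6 - 109/5*35721) + 98) = 1/((6 - 3893589/5) + 98) = 1/(-3893559/5 + 98) = 1/(-3893069/5) = -5/3893069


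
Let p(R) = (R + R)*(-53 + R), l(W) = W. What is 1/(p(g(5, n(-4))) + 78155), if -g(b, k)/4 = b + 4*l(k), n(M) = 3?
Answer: 1/94611 ≈ 1.0570e-5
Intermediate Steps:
g(b, k) = -16*k - 4*b (g(b, k) = -4*(b + 4*k) = -16*k - 4*b)
p(R) = 2*R*(-53 + R) (p(R) = (2*R)*(-53 + R) = 2*R*(-53 + R))
1/(p(g(5, n(-4))) + 78155) = 1/(2*(-16*3 - 4*5)*(-53 + (-16*3 - 4*5)) + 78155) = 1/(2*(-48 - 20)*(-53 + (-48 - 20)) + 78155) = 1/(2*(-68)*(-53 - 68) + 78155) = 1/(2*(-68)*(-121) + 78155) = 1/(16456 + 78155) = 1/94611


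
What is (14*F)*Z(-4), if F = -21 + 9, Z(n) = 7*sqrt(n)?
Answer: -2352*I ≈ -2352.0*I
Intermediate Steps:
F = -12
(14*F)*Z(-4) = (14*(-12))*(7*sqrt(-4)) = -1176*2*I = -2352*I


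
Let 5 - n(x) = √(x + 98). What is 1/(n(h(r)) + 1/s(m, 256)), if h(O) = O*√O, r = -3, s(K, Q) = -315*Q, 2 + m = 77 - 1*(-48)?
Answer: 1/(403199/80640 - √(98 - 3*I*√3)) ≈ -0.20338 - 0.010882*I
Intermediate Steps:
m = 123 (m = -2 + (77 - 1*(-48)) = -2 + (77 + 48) = -2 + 125 = 123)
h(O) = O^(3/2)
n(x) = 5 - √(98 + x) (n(x) = 5 - √(x + 98) = 5 - √(98 + x))
1/(n(h(r)) + 1/s(m, 256)) = 1/((5 - √(98 + (-3)^(3/2))) + 1/(-315*256)) = 1/((5 - √(98 - 3*I*√3)) + 1/(-80640)) = 1/((5 - √(98 - 3*I*√3)) - 1/80640) = 1/(403199/80640 - √(98 - 3*I*√3))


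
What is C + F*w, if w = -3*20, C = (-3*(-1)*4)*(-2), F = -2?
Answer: 96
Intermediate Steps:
C = -24 (C = (3*4)*(-2) = 12*(-2) = -24)
w = -60
C + F*w = -24 - 2*(-60) = -24 + 120 = 96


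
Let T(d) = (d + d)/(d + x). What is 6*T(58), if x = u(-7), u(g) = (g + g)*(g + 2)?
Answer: 87/16 ≈ 5.4375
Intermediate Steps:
u(g) = 2*g*(2 + g) (u(g) = (2*g)*(2 + g) = 2*g*(2 + g))
x = 70 (x = 2*(-7)*(2 - 7) = 2*(-7)*(-5) = 70)
T(d) = 2*d/(70 + d) (T(d) = (d + d)/(d + 70) = (2*d)/(70 + d) = 2*d/(70 + d))
6*T(58) = 6*(2*58/(70 + 58)) = 6*(2*58/128) = 6*(2*58*(1/128)) = 6*(29/32) = 87/16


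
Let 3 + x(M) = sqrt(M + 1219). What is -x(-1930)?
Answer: 3 - 3*I*sqrt(79) ≈ 3.0 - 26.665*I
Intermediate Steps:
x(M) = -3 + sqrt(1219 + M) (x(M) = -3 + sqrt(M + 1219) = -3 + sqrt(1219 + M))
-x(-1930) = -(-3 + sqrt(1219 - 1930)) = -(-3 + sqrt(-711)) = -(-3 + 3*I*sqrt(79)) = 3 - 3*I*sqrt(79)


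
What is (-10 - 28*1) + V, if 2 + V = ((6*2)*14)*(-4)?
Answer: -712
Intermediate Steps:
V = -674 (V = -2 + ((6*2)*14)*(-4) = -2 + (12*14)*(-4) = -2 + 168*(-4) = -2 - 672 = -674)
(-10 - 28*1) + V = (-10 - 28*1) - 674 = (-10 - 28) - 674 = -38 - 674 = -712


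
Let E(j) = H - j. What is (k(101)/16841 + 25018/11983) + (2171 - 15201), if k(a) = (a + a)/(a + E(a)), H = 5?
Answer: -13145532489194/1009028515 ≈ -13028.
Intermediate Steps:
E(j) = 5 - j
k(a) = 2*a/5 (k(a) = (a + a)/(a + (5 - a)) = (2*a)/5 = (2*a)*(⅕) = 2*a/5)
(k(101)/16841 + 25018/11983) + (2171 - 15201) = (((⅖)*101)/16841 + 25018/11983) + (2171 - 15201) = ((202/5)*(1/16841) + 25018*(1/11983)) - 13030 = (202/84205 + 25018/11983) - 13030 = 2109061256/1009028515 - 13030 = -13145532489194/1009028515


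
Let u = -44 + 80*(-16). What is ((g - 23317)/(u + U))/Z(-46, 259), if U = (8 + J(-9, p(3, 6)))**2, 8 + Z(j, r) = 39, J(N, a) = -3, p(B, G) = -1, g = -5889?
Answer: 29206/40269 ≈ 0.72527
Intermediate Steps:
Z(j, r) = 31 (Z(j, r) = -8 + 39 = 31)
u = -1324 (u = -44 - 1280 = -1324)
U = 25 (U = (8 - 3)**2 = 5**2 = 25)
((g - 23317)/(u + U))/Z(-46, 259) = ((-5889 - 23317)/(-1324 + 25))/31 = -29206/(-1299)*(1/31) = -29206*(-1/1299)*(1/31) = (29206/1299)*(1/31) = 29206/40269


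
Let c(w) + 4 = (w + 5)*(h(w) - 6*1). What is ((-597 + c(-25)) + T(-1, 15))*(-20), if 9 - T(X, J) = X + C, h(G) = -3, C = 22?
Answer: 8660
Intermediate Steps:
T(X, J) = -13 - X (T(X, J) = 9 - (X + 22) = 9 - (22 + X) = 9 + (-22 - X) = -13 - X)
c(w) = -49 - 9*w (c(w) = -4 + (w + 5)*(-3 - 6*1) = -4 + (5 + w)*(-3 - 6) = -4 + (5 + w)*(-9) = -4 + (-45 - 9*w) = -49 - 9*w)
((-597 + c(-25)) + T(-1, 15))*(-20) = ((-597 + (-49 - 9*(-25))) + (-13 - 1*(-1)))*(-20) = ((-597 + (-49 + 225)) + (-13 + 1))*(-20) = ((-597 + 176) - 12)*(-20) = (-421 - 12)*(-20) = -433*(-20) = 8660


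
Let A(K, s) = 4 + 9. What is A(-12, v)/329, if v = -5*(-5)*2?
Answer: 13/329 ≈ 0.039514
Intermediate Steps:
v = 50 (v = 25*2 = 50)
A(K, s) = 13
A(-12, v)/329 = 13/329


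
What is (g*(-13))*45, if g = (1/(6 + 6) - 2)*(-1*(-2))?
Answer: 4485/2 ≈ 2242.5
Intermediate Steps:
g = -23/6 (g = (1/12 - 2)*2 = -23/12*2 = -23/6 ≈ -3.8333)
(g*(-13))*45 = -23/6*(-13)*45 = (299/6)*45 = 4485/2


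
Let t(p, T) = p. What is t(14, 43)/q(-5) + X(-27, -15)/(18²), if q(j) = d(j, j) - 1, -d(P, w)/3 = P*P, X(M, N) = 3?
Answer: -359/2052 ≈ -0.17495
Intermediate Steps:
d(P, w) = -3*P² (d(P, w) = -3*P*P = -3*P²)
q(j) = -1 - 3*j² (q(j) = -3*j² - 1 = -1 - 3*j²)
t(14, 43)/q(-5) + X(-27, -15)/(18²) = 14/(-1 - 3*(-5)²) + 3/(18²) = 14/(-1 - 3*25) + 3/324 = 14/(-1 - 75) + 3*(1/324) = 14/(-76) + 1/108 = 14*(-1/76) + 1/108 = -7/38 + 1/108 = -359/2052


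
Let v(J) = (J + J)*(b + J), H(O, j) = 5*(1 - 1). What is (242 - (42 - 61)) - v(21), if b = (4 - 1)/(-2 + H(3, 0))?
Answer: -558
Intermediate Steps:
H(O, j) = 0 (H(O, j) = 5*0 = 0)
b = -3/2 (b = (4 - 1)/(-2 + 0) = 3/(-2) = 3*(-½) = -3/2 ≈ -1.5000)
v(J) = 2*J*(-3/2 + J) (v(J) = (J + J)*(-3/2 + J) = (2*J)*(-3/2 + J) = 2*J*(-3/2 + J))
(242 - (42 - 61)) - v(21) = (242 - (42 - 61)) - 21*(-3 + 2*21) = (242 - 1*(-19)) - 21*(-3 + 42) = (242 + 19) - 21*39 = 261 - 1*819 = 261 - 819 = -558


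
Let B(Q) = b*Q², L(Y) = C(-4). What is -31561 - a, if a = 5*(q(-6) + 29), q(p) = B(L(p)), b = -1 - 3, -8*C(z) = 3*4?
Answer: -31661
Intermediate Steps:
C(z) = -3/2 (C(z) = -3*4/8 = -⅛*12 = -3/2)
L(Y) = -3/2
b = -4
B(Q) = -4*Q²
q(p) = -9 (q(p) = -4*(-3/2)² = -4*9/4 = -9)
a = 100 (a = 5*(-9 + 29) = 5*20 = 100)
-31561 - a = -31561 - 1*100 = -31561 - 100 = -31661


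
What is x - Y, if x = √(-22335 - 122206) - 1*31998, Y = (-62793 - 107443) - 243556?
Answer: 381794 + I*√144541 ≈ 3.8179e+5 + 380.19*I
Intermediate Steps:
Y = -413792 (Y = -170236 - 243556 = -413792)
x = -31998 + I*√144541 (x = √(-144541) - 31998 = I*√144541 - 31998 = -31998 + I*√144541 ≈ -31998.0 + 380.19*I)
x - Y = (-31998 + I*√144541) - 1*(-413792) = (-31998 + I*√144541) + 413792 = 381794 + I*√144541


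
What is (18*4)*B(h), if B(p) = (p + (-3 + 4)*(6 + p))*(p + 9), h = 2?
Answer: 7920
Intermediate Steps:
B(p) = (6 + 2*p)*(9 + p) (B(p) = (p + 1*(6 + p))*(9 + p) = (p + (6 + p))*(9 + p) = (6 + 2*p)*(9 + p))
(18*4)*B(h) = (18*4)*(54 + 2*2² + 24*2) = 72*(54 + 2*4 + 48) = 72*(54 + 8 + 48) = 72*110 = 7920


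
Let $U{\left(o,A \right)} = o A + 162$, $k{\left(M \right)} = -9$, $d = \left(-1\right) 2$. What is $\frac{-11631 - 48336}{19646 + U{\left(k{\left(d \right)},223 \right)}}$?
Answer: $- \frac{59967}{17801} \approx -3.3687$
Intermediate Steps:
$d = -2$
$U{\left(o,A \right)} = 162 + A o$ ($U{\left(o,A \right)} = A o + 162 = 162 + A o$)
$\frac{-11631 - 48336}{19646 + U{\left(k{\left(d \right)},223 \right)}} = \frac{-11631 - 48336}{19646 + \left(162 + 223 \left(-9\right)\right)} = - \frac{59967}{19646 + \left(162 - 2007\right)} = - \frac{59967}{19646 - 1845} = - \frac{59967}{17801}$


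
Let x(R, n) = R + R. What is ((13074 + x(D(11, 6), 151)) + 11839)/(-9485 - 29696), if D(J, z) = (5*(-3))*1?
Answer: -24883/39181 ≈ -0.63508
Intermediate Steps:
D(J, z) = -15 (D(J, z) = -15*1 = -15)
x(R, n) = 2*R
((13074 + x(D(11, 6), 151)) + 11839)/(-9485 - 29696) = ((13074 + 2*(-15)) + 11839)/(-9485 - 29696) = ((13074 - 30) + 11839)/(-39181) = (13044 + 11839)*(-1/39181) = 24883*(-1/39181) = -24883/39181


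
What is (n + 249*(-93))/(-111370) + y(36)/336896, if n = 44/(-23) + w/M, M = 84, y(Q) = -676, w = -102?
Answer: 22215895893/107870309120 ≈ 0.20595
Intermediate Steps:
n = -1007/322 (n = 44/(-23) - 102/84 = 44*(-1/23) - 102*1/84 = -44/23 - 17/14 = -1007/322 ≈ -3.1273)
(n + 249*(-93))/(-111370) + y(36)/336896 = (-1007/322 + 249*(-93))/(-111370) - 676/336896 = (-1007/322 - 23157)*(-1/111370) - 676*1/336896 = -7457561/322*(-1/111370) - 169/84224 = 7457561/35861140 - 169/84224 = 22215895893/107870309120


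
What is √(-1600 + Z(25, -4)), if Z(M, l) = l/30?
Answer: I*√360030/15 ≈ 40.002*I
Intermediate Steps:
Z(M, l) = l/30 (Z(M, l) = l*(1/30) = l/30)
√(-1600 + Z(25, -4)) = √(-1600 + (1/30)*(-4)) = √(-1600 - 2/15) = √(-24002/15) = I*√360030/15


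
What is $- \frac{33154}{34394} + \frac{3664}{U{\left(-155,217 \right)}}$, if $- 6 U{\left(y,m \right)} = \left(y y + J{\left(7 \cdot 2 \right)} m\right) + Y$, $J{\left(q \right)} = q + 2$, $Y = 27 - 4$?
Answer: $- \frac{26070559}{14789420} \approx -1.7628$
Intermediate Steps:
$Y = 23$
$J{\left(q \right)} = 2 + q$
$U{\left(y,m \right)} = - \frac{23}{6} - \frac{8 m}{3} - \frac{y^{2}}{6}$ ($U{\left(y,m \right)} = - \frac{\left(y y + \left(2 + 7 \cdot 2\right) m\right) + 23}{6} = - \frac{\left(y^{2} + \left(2 + 14\right) m\right) + 23}{6} = - \frac{\left(y^{2} + 16 m\right) + 23}{6} = - \frac{23 + y^{2} + 16 m}{6} = - \frac{23}{6} - \frac{8 m}{3} - \frac{y^{2}}{6}$)
$- \frac{33154}{34394} + \frac{3664}{U{\left(-155,217 \right)}} = - \frac{33154}{34394} + \frac{3664}{- \frac{23}{6} - \frac{1736}{3} - \frac{\left(-155\right)^{2}}{6}} = \left(-33154\right) \frac{1}{34394} + \frac{3664}{- \frac{23}{6} - \frac{1736}{3} - \frac{24025}{6}} = - \frac{16577}{17197} + \frac{3664}{- \frac{23}{6} - \frac{1736}{3} - \frac{24025}{6}} = - \frac{16577}{17197} + \frac{3664}{- \frac{13760}{3}} = - \frac{16577}{17197} + 3664 \left(- \frac{3}{13760}\right) = - \frac{16577}{17197} - \frac{687}{860} = - \frac{26070559}{14789420}$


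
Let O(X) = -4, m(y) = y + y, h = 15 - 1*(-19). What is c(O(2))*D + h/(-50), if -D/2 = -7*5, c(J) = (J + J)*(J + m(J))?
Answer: 167983/25 ≈ 6719.3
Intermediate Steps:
h = 34 (h = 15 + 19 = 34)
m(y) = 2*y
c(J) = 6*J**2 (c(J) = (J + J)*(J + 2*J) = (2*J)*(3*J) = 6*J**2)
D = 70 (D = -(-14)*5 = -2*(-35) = 70)
c(O(2))*D + h/(-50) = (6*(-4)**2)*70 + 34/(-50) = (6*16)*70 + 34*(-1/50) = 96*70 - 17/25 = 6720 - 17/25 = 167983/25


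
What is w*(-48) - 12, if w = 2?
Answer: -108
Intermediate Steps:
w*(-48) - 12 = 2*(-48) - 12 = -96 - 12 = -108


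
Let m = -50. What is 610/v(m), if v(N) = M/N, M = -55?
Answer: 6100/11 ≈ 554.54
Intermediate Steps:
v(N) = -55/N
610/v(m) = 610/((-55/(-50))) = 610/((-55*(-1/50))) = 610/(11/10) = 610*(10/11) = 6100/11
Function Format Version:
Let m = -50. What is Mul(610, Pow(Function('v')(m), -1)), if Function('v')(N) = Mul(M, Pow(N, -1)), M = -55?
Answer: Rational(6100, 11) ≈ 554.54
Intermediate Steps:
Function('v')(N) = Mul(-55, Pow(N, -1))
Mul(610, Pow(Function('v')(m), -1)) = Mul(610, Pow(Mul(-55, Pow(-50, -1)), -1)) = Mul(610, Pow(Mul(-55, Rational(-1, 50)), -1)) = Mul(610, Pow(Rational(11, 10), -1)) = Mul(610, Rational(10, 11)) = Rational(6100, 11)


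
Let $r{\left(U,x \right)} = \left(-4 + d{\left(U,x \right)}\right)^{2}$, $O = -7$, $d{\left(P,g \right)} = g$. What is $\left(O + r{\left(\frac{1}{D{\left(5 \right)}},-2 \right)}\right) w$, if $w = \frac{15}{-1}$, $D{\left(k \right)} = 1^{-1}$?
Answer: $-435$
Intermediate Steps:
$D{\left(k \right)} = 1$
$r{\left(U,x \right)} = \left(-4 + x\right)^{2}$
$w = -15$ ($w = 15 \left(-1\right) = -15$)
$\left(O + r{\left(\frac{1}{D{\left(5 \right)}},-2 \right)}\right) w = \left(-7 + \left(-4 - 2\right)^{2}\right) \left(-15\right) = \left(-7 + \left(-6\right)^{2}\right) \left(-15\right) = \left(-7 + 36\right) \left(-15\right) = 29 \left(-15\right) = -435$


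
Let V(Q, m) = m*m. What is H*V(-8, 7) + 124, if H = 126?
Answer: 6298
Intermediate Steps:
V(Q, m) = m**2
H*V(-8, 7) + 124 = 126*7**2 + 124 = 126*49 + 124 = 6174 + 124 = 6298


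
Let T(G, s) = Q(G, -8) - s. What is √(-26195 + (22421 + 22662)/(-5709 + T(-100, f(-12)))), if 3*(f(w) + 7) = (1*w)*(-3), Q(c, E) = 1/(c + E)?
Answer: I*√9978806073654887/617113 ≈ 161.87*I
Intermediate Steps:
Q(c, E) = 1/(E + c)
f(w) = -7 - w (f(w) = -7 + ((1*w)*(-3))/3 = -7 + (w*(-3))/3 = -7 + (-3*w)/3 = -7 - w)
T(G, s) = 1/(-8 + G) - s
√(-26195 + (22421 + 22662)/(-5709 + T(-100, f(-12)))) = √(-26195 + (22421 + 22662)/(-5709 + (1 - (-7 - 1*(-12))*(-8 - 100))/(-8 - 100))) = √(-26195 + 45083/(-5709 + (1 - 1*(-7 + 12)*(-108))/(-108))) = √(-26195 + 45083/(-5709 - (1 - 1*5*(-108))/108)) = √(-26195 + 45083/(-5709 - (1 + 540)/108)) = √(-26195 + 45083/(-5709 - 1/108*541)) = √(-26195 + 45083/(-5709 - 541/108)) = √(-26195 + 45083/(-617113/108)) = √(-26195 + 45083*(-108/617113)) = √(-26195 - 4868964/617113) = √(-16170143999/617113) = I*√9978806073654887/617113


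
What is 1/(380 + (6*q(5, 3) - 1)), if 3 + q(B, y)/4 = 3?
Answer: 1/379 ≈ 0.0026385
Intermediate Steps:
q(B, y) = 0 (q(B, y) = -12 + 4*3 = -12 + 12 = 0)
1/(380 + (6*q(5, 3) - 1)) = 1/(380 + (6*0 - 1)) = 1/(380 + (0 - 1)) = 1/(380 - 1) = 1/379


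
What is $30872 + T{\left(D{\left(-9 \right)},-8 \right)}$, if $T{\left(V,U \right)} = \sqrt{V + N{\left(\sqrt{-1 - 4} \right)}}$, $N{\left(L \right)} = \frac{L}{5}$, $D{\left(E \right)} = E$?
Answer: $30872 + \frac{\sqrt{-225 + 5 i \sqrt{5}}}{5} \approx 30872.0 + 3.0009 i$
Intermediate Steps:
$N{\left(L \right)} = \frac{L}{5}$ ($N{\left(L \right)} = L \frac{1}{5} = \frac{L}{5}$)
$T{\left(V,U \right)} = \sqrt{V + \frac{i \sqrt{5}}{5}}$ ($T{\left(V,U \right)} = \sqrt{V + \frac{\sqrt{-1 - 4}}{5}} = \sqrt{V + \frac{\sqrt{-5}}{5}} = \sqrt{V + \frac{i \sqrt{5}}{5}}$)
$30872 + T{\left(D{\left(-9 \right)},-8 \right)} = 30872 + \frac{\sqrt{25 \left(-9\right) + 5 i \sqrt{5}}}{5} = 30872 + \frac{\sqrt{-225 + 5 i \sqrt{5}}}{5}$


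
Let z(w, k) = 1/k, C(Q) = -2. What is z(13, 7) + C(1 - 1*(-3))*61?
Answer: -853/7 ≈ -121.86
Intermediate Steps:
z(13, 7) + C(1 - 1*(-3))*61 = 1/7 - 2*61 = ⅐ - 122 = -853/7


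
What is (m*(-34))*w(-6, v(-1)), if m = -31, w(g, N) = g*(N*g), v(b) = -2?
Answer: -75888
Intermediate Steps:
w(g, N) = N*g²
(m*(-34))*w(-6, v(-1)) = (-31*(-34))*(-2*(-6)²) = 1054*(-2*36) = 1054*(-72) = -75888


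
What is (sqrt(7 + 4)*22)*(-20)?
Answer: -440*sqrt(11) ≈ -1459.3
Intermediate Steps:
(sqrt(7 + 4)*22)*(-20) = (sqrt(11)*22)*(-20) = (22*sqrt(11))*(-20) = -440*sqrt(11)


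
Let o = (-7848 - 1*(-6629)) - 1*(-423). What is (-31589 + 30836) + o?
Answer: -1549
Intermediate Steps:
o = -796 (o = (-7848 + 6629) + 423 = -1219 + 423 = -796)
(-31589 + 30836) + o = (-31589 + 30836) - 796 = -753 - 796 = -1549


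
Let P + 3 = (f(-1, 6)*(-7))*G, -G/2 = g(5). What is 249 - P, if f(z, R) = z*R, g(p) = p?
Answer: 672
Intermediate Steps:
f(z, R) = R*z
G = -10 (G = -2*5 = -10)
P = -423 (P = -3 + ((6*(-1))*(-7))*(-10) = -3 - 6*(-7)*(-10) = -3 + 42*(-10) = -3 - 420 = -423)
249 - P = 249 - 1*(-423) = 249 + 423 = 672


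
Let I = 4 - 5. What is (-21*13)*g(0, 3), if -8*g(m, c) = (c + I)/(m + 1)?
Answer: 273/4 ≈ 68.250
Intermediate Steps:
I = -1
g(m, c) = -(-1 + c)/(8*(1 + m)) (g(m, c) = -(c - 1)/(8*(m + 1)) = -(-1 + c)/(8*(1 + m)))
(-21*13)*g(0, 3) = (-21*13)*((1 - 1*3)/(8*(1 + 0))) = -273*(1 - 3)/(8*1) = -273*(-2)/8 = -273*(-¼) = 273/4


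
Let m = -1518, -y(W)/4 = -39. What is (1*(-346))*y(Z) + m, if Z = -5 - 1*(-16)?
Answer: -55494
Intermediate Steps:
Z = 11 (Z = -5 + 16 = 11)
y(W) = 156 (y(W) = -4*(-39) = 156)
(1*(-346))*y(Z) + m = (1*(-346))*156 - 1518 = -346*156 - 1518 = -53976 - 1518 = -55494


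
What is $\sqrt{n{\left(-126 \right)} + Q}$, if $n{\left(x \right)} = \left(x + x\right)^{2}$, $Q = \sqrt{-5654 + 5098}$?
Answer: $\sqrt{63504 + 2 i \sqrt{139}} \approx 252.0 + 0.0468 i$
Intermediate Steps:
$Q = 2 i \sqrt{139}$ ($Q = \sqrt{-556} = 2 i \sqrt{139} \approx 23.58 i$)
$n{\left(x \right)} = 4 x^{2}$ ($n{\left(x \right)} = \left(2 x\right)^{2} = 4 x^{2}$)
$\sqrt{n{\left(-126 \right)} + Q} = \sqrt{4 \left(-126\right)^{2} + 2 i \sqrt{139}} = \sqrt{4 \cdot 15876 + 2 i \sqrt{139}} = \sqrt{63504 + 2 i \sqrt{139}}$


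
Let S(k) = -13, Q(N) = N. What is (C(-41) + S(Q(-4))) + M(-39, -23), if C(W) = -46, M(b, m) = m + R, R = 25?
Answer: -57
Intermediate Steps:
M(b, m) = 25 + m (M(b, m) = m + 25 = 25 + m)
(C(-41) + S(Q(-4))) + M(-39, -23) = (-46 - 13) + (25 - 23) = -59 + 2 = -57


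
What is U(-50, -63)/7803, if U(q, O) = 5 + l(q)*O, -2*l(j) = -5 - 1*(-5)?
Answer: 5/7803 ≈ 0.00064078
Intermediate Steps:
l(j) = 0 (l(j) = -(-5 - 1*(-5))/2 = -(-5 + 5)/2 = -½*0 = 0)
U(q, O) = 5 (U(q, O) = 5 + 0*O = 5 + 0 = 5)
U(-50, -63)/7803 = 5/7803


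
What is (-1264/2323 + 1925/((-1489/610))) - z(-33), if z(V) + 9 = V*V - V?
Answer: -6579472857/3458947 ≈ -1902.2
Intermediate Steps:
z(V) = -9 + V² - V (z(V) = -9 + (V*V - V) = -9 + (V² - V) = -9 + V² - V)
(-1264/2323 + 1925/((-1489/610))) - z(-33) = (-1264/2323 + 1925/((-1489/610))) - (-9 + (-33)² - 1*(-33)) = (-1264*1/2323 + 1925/((-1489*1/610))) - (-9 + 1089 + 33) = (-1264/2323 + 1925/(-1489/610)) - 1*1113 = (-1264/2323 + 1925*(-610/1489)) - 1113 = (-1264/2323 - 1174250/1489) - 1113 = -2729664846/3458947 - 1113 = -6579472857/3458947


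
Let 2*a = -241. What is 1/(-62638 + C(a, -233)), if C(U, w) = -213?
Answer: -1/62851 ≈ -1.5911e-5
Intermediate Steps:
a = -241/2 (a = (½)*(-241) = -241/2 ≈ -120.50)
1/(-62638 + C(a, -233)) = 1/(-62638 - 213) = 1/(-62851) = -1/62851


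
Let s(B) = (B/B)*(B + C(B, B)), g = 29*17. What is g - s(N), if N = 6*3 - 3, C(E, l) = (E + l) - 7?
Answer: 455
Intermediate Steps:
C(E, l) = -7 + E + l
N = 15 (N = 18 - 3 = 15)
g = 493
s(B) = -7 + 3*B (s(B) = (B/B)*(B + (-7 + B + B)) = 1*(B + (-7 + 2*B)) = 1*(-7 + 3*B) = -7 + 3*B)
g - s(N) = 493 - (-7 + 3*15) = 493 - (-7 + 45) = 493 - 1*38 = 493 - 38 = 455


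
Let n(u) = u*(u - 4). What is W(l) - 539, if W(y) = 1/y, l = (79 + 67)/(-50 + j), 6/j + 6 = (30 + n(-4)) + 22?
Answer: -1023671/1898 ≈ -539.34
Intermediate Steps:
n(u) = u*(-4 + u)
j = 1/13 (j = 6/(-6 + ((30 - 4*(-4 - 4)) + 22)) = 6/(-6 + ((30 - 4*(-8)) + 22)) = 6/(-6 + ((30 + 32) + 22)) = 6/(-6 + (62 + 22)) = 6/(-6 + 84) = 6/78 = 6*(1/78) = 1/13 ≈ 0.076923)
l = -1898/649 (l = (79 + 67)/(-50 + 1/13) = 146/(-649/13) = 146*(-13/649) = -1898/649 ≈ -2.9245)
W(l) - 539 = 1/(-1898/649) - 539 = -649/1898 - 539 = -1023671/1898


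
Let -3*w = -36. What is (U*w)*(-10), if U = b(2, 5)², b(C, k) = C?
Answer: -480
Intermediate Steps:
w = 12 (w = -⅓*(-36) = 12)
U = 4 (U = 2² = 4)
(U*w)*(-10) = (4*12)*(-10) = 48*(-10) = -480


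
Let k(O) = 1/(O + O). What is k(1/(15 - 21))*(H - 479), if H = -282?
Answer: 2283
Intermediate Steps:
k(O) = 1/(2*O)
k(1/(15 - 21))*(H - 479) = (1/(2*(1/(15 - 21))))*(-282 - 479) = (1/(2*(1/(-6))))*(-761) = (1/(2*(-1/6)))*(-761) = ((1/2)*(-6))*(-761) = -3*(-761) = 2283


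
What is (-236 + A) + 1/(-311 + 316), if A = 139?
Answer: -484/5 ≈ -96.800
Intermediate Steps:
(-236 + A) + 1/(-311 + 316) = (-236 + 139) + 1/(-311 + 316) = -97 + 1/5 = -97 + ⅕ = -484/5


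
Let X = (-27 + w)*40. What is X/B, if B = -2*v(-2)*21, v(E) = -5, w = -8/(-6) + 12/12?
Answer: -296/63 ≈ -4.6984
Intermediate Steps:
w = 7/3 (w = -8*(-⅙) + 12*(1/12) = 4/3 + 1 = 7/3 ≈ 2.3333)
B = 210 (B = -2*(-5)*21 = 10*21 = 210)
X = -2960/3 (X = (-27 + 7/3)*40 = -74/3*40 = -2960/3 ≈ -986.67)
X/B = -2960/3/210 = -2960/3*1/210 = -296/63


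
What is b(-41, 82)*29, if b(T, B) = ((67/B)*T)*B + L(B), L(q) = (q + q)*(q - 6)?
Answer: 281793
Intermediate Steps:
L(q) = 2*q*(-6 + q) (L(q) = (2*q)*(-6 + q) = 2*q*(-6 + q))
b(T, B) = 67*T + 2*B*(-6 + B) (b(T, B) = ((67/B)*T)*B + 2*B*(-6 + B) = (67*T/B)*B + 2*B*(-6 + B) = 67*T + 2*B*(-6 + B))
b(-41, 82)*29 = (67*(-41) + 2*82*(-6 + 82))*29 = (-2747 + 2*82*76)*29 = (-2747 + 12464)*29 = 9717*29 = 281793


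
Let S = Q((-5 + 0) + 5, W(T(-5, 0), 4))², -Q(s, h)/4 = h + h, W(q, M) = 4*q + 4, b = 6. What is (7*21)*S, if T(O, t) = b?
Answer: 7375872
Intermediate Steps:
T(O, t) = 6
W(q, M) = 4 + 4*q
Q(s, h) = -8*h (Q(s, h) = -4*(h + h) = -8*h)
S = 50176 (S = (-8*(4 + 4*6))² = (-8*(4 + 24))² = (-8*28)² = (-224)² = 50176)
(7*21)*S = (7*21)*50176 = 147*50176 = 7375872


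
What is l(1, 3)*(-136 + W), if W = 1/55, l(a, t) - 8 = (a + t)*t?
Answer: -29916/11 ≈ -2719.6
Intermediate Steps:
l(a, t) = 8 + t*(a + t) (l(a, t) = 8 + (a + t)*t = 8 + t*(a + t))
W = 1/55 ≈ 0.018182
l(1, 3)*(-136 + W) = (8 + 3**2 + 1*3)*(-136 + 1/55) = (8 + 9 + 3)*(-7479/55) = 20*(-7479/55) = -29916/11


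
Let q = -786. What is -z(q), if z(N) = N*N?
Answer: -617796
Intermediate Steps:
z(N) = N**2
-z(q) = -1*(-786)**2 = -1*617796 = -617796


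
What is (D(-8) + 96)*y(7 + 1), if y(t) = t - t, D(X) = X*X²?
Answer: 0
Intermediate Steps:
D(X) = X³
y(t) = 0
(D(-8) + 96)*y(7 + 1) = ((-8)³ + 96)*0 = (-512 + 96)*0 = -416*0 = 0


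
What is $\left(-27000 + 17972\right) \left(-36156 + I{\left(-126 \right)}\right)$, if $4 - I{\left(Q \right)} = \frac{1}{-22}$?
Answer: $\frac{3590178302}{11} \approx 3.2638 \cdot 10^{8}$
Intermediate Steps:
$I{\left(Q \right)} = \frac{89}{22}$ ($I{\left(Q \right)} = 4 - \frac{1}{-22} = 4 - - \frac{1}{22} = 4 + \frac{1}{22} = \frac{89}{22}$)
$\left(-27000 + 17972\right) \left(-36156 + I{\left(-126 \right)}\right) = \left(-27000 + 17972\right) \left(-36156 + \frac{89}{22}\right) = \left(-9028\right) \left(- \frac{795343}{22}\right) = \frac{3590178302}{11}$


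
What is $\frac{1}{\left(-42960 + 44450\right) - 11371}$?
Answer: $- \frac{1}{9881} \approx -0.0001012$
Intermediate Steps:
$\frac{1}{\left(-42960 + 44450\right) - 11371} = \frac{1}{1490 - 11371} = \frac{1}{-9881} = - \frac{1}{9881}$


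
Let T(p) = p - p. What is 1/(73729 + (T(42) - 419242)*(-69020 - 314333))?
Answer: 1/160717752155 ≈ 6.2221e-12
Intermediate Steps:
T(p) = 0
1/(73729 + (T(42) - 419242)*(-69020 - 314333)) = 1/(73729 + (0 - 419242)*(-69020 - 314333)) = 1/(73729 - 419242*(-383353)) = 1/(73729 + 160717678426) = 1/160717752155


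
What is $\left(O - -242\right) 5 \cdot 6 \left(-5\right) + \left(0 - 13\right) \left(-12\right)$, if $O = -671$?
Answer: $64506$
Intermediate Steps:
$\left(O - -242\right) 5 \cdot 6 \left(-5\right) + \left(0 - 13\right) \left(-12\right) = \left(-671 - -242\right) 5 \cdot 6 \left(-5\right) + \left(0 - 13\right) \left(-12\right) = \left(-671 + 242\right) 30 \left(-5\right) - -156 = \left(-429\right) \left(-150\right) + 156 = 64350 + 156 = 64506$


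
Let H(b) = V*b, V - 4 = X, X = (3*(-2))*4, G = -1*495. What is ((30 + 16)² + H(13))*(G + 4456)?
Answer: 7351616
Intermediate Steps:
G = -495
X = -24 (X = -6*4 = -24)
V = -20 (V = 4 - 24 = -20)
H(b) = -20*b
((30 + 16)² + H(13))*(G + 4456) = ((30 + 16)² - 20*13)*(-495 + 4456) = (46² - 260)*3961 = (2116 - 260)*3961 = 1856*3961 = 7351616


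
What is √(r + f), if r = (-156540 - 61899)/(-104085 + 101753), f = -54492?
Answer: I*√73957575615/1166 ≈ 233.23*I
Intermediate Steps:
r = 218439/2332 (r = -218439/(-2332) = -218439*(-1/2332) = 218439/2332 ≈ 93.670)
√(r + f) = √(218439/2332 - 54492) = √(-126856905/2332) = I*√73957575615/1166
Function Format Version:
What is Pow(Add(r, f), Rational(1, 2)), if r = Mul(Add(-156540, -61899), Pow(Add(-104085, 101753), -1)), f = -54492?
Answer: Mul(Rational(1, 1166), I, Pow(73957575615, Rational(1, 2))) ≈ Mul(233.23, I)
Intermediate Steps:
r = Rational(218439, 2332) (r = Mul(-218439, Pow(-2332, -1)) = Mul(-218439, Rational(-1, 2332)) = Rational(218439, 2332) ≈ 93.670)
Pow(Add(r, f), Rational(1, 2)) = Pow(Add(Rational(218439, 2332), -54492), Rational(1, 2)) = Pow(Rational(-126856905, 2332), Rational(1, 2)) = Mul(Rational(1, 1166), I, Pow(73957575615, Rational(1, 2)))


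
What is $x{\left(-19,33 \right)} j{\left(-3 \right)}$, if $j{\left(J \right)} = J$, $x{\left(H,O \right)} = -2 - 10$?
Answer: $36$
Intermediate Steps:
$x{\left(H,O \right)} = -12$ ($x{\left(H,O \right)} = -2 - 10 = -12$)
$x{\left(-19,33 \right)} j{\left(-3 \right)} = \left(-12\right) \left(-3\right) = 36$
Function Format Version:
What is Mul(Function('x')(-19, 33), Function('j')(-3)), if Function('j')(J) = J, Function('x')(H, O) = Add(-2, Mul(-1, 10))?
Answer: 36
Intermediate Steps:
Function('x')(H, O) = -12 (Function('x')(H, O) = Add(-2, -10) = -12)
Mul(Function('x')(-19, 33), Function('j')(-3)) = Mul(-12, -3) = 36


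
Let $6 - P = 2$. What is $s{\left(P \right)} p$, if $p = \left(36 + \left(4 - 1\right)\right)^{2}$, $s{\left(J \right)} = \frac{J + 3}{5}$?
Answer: $\frac{10647}{5} \approx 2129.4$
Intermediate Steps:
$P = 4$ ($P = 6 - 2 = 4$)
$s{\left(J \right)} = \frac{3}{5} + \frac{J}{5}$ ($s{\left(J \right)} = \left(3 + J\right) \frac{1}{5} = \frac{3}{5} + \frac{J}{5}$)
$p = 1521$ ($p = \left(36 + \left(4 - 1\right)\right)^{2} = \left(36 + 3\right)^{2} = 39^{2} = 1521$)
$s{\left(P \right)} p = \left(\frac{3}{5} + \frac{1}{5} \cdot 4\right) 1521 = \left(\frac{3}{5} + \frac{4}{5}\right) 1521 = \frac{7}{5} \cdot 1521 = \frac{10647}{5}$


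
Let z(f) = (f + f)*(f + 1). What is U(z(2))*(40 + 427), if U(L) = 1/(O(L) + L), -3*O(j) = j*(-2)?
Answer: 467/20 ≈ 23.350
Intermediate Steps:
z(f) = 2*f*(1 + f) (z(f) = (2*f)*(1 + f) = 2*f*(1 + f))
O(j) = 2*j/3 (O(j) = -j*(-2)/3 = -(-2)*j/3 = 2*j/3)
U(L) = 3/(5*L) (U(L) = 1/(2*L/3 + L) = 1/(5*L/3) = 3/(5*L))
U(z(2))*(40 + 427) = (3/(5*((2*2*(1 + 2)))))*(40 + 427) = (3/(5*((2*2*3))))*467 = ((⅗)/12)*467 = ((⅗)*(1/12))*467 = (1/20)*467 = 467/20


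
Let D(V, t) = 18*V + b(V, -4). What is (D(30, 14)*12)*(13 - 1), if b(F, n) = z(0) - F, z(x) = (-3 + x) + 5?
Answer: 73728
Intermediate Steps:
z(x) = 2 + x
b(F, n) = 2 - F (b(F, n) = (2 + 0) - F = 2 - F)
D(V, t) = 2 + 17*V (D(V, t) = 18*V + (2 - V) = 2 + 17*V)
(D(30, 14)*12)*(13 - 1) = ((2 + 17*30)*12)*(13 - 1) = ((2 + 510)*12)*12 = (512*12)*12 = 6144*12 = 73728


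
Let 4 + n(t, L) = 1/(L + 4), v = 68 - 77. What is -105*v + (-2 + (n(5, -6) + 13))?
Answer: 1903/2 ≈ 951.50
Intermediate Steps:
v = -9
n(t, L) = -4 + 1/(4 + L) (n(t, L) = -4 + 1/(L + 4) = -4 + 1/(4 + L))
-105*v + (-2 + (n(5, -6) + 13)) = -105*(-9) + (-2 + ((-15 - 4*(-6))/(4 - 6) + 13)) = 945 + (-2 + ((-15 + 24)/(-2) + 13)) = 945 + (-2 + (-1/2*9 + 13)) = 945 + (-2 + (-9/2 + 13)) = 945 + (-2 + 17/2) = 945 + 13/2 = 1903/2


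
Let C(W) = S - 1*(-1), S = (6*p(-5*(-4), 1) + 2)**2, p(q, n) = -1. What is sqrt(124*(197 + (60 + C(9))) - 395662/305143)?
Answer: sqrt(3163461087765558)/305143 ≈ 184.32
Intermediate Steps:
S = 16 (S = (6*(-1) + 2)**2 = (-6 + 2)**2 = (-4)**2 = 16)
C(W) = 17 (C(W) = 16 - 1*(-1) = 16 + 1 = 17)
sqrt(124*(197 + (60 + C(9))) - 395662/305143) = sqrt(124*(197 + (60 + 17)) - 395662/305143) = sqrt(124*(197 + 77) - 395662*1/305143) = sqrt(124*274 - 395662/305143) = sqrt(33976 - 395662/305143) = sqrt(10367142906/305143) = sqrt(3163461087765558)/305143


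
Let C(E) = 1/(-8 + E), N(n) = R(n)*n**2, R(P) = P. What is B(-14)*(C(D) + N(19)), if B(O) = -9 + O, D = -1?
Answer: -1419790/9 ≈ -1.5775e+5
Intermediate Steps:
N(n) = n**3 (N(n) = n*n**2 = n**3)
B(-14)*(C(D) + N(19)) = (-9 - 14)*(1/(-8 - 1) + 19**3) = -23*(1/(-9) + 6859) = -23*(-1/9 + 6859) = -23*61730/9 = -1419790/9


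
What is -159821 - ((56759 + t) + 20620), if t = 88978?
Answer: -326178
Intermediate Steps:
-159821 - ((56759 + t) + 20620) = -159821 - ((56759 + 88978) + 20620) = -159821 - (145737 + 20620) = -159821 - 1*166357 = -159821 - 166357 = -326178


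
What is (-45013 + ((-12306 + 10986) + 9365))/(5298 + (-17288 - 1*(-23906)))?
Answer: -9242/2979 ≈ -3.1024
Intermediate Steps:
(-45013 + ((-12306 + 10986) + 9365))/(5298 + (-17288 - 1*(-23906))) = (-45013 + (-1320 + 9365))/(5298 + (-17288 + 23906)) = (-45013 + 8045)/(5298 + 6618) = -36968/11916 = -36968*1/11916 = -9242/2979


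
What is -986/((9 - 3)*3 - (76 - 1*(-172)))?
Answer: 493/115 ≈ 4.2870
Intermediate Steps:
-986/((9 - 3)*3 - (76 - 1*(-172))) = -986/(6*3 - (76 + 172)) = -986/(18 - 1*248) = -986/(18 - 248) = -986/(-230) = -986*(-1/230) = 493/115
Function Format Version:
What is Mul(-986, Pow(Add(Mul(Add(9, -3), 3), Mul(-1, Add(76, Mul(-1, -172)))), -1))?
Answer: Rational(493, 115) ≈ 4.2870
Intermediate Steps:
Mul(-986, Pow(Add(Mul(Add(9, -3), 3), Mul(-1, Add(76, Mul(-1, -172)))), -1)) = Mul(-986, Pow(Add(Mul(6, 3), Mul(-1, Add(76, 172))), -1)) = Mul(-986, Pow(Add(18, Mul(-1, 248)), -1)) = Mul(-986, Pow(Add(18, -248), -1)) = Mul(-986, Pow(-230, -1)) = Mul(-986, Rational(-1, 230)) = Rational(493, 115)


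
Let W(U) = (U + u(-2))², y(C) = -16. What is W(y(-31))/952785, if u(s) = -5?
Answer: 49/105865 ≈ 0.00046285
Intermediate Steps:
W(U) = (-5 + U)² (W(U) = (U - 5)² = (-5 + U)²)
W(y(-31))/952785 = (-5 - 16)²/952785 = (-21)²*(1/952785) = 441*(1/952785) = 49/105865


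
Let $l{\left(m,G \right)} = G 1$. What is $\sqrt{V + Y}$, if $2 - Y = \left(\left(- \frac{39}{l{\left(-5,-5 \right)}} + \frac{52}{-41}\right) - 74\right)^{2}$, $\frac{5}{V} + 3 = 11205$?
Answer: $\frac{i \sqrt{23994262111362594}}{2296410} \approx 67.453 i$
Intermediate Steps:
$V = \frac{5}{11202}$ ($V = \frac{5}{-3 + 11205} = \frac{5}{11202} \approx 0.00044635$)
$l{\left(m,G \right)} = G$
$Y = - \frac{191212511}{42025}$ ($Y = 2 - \left(\left(- \frac{39}{-5} + \frac{52}{-41}\right) - 74\right)^{2} = 2 - \left(\left(\left(-39\right) \left(- \frac{1}{5}\right) + 52 \left(- \frac{1}{41}\right)\right) - 74\right)^{2} = 2 - \left(\left(\frac{39}{5} - \frac{52}{41}\right) - 74\right)^{2} = 2 - \left(\frac{1339}{205} - 74\right)^{2} = 2 - \left(- \frac{13831}{205}\right)^{2} = 2 - \frac{191296561}{42025} = - \frac{191212511}{42025} \approx -4550.0$)
$\sqrt{V + Y} = \sqrt{\frac{5}{11202} - \frac{191212511}{42025}} = \sqrt{- \frac{2141962338097}{470764050}} = \frac{i \sqrt{23994262111362594}}{2296410}$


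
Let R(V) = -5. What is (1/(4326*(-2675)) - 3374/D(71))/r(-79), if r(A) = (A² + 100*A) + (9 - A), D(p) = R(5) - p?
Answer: -4880512078/172707060225 ≈ -0.028259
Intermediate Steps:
D(p) = -5 - p
r(A) = 9 + A² + 99*A
(1/(4326*(-2675)) - 3374/D(71))/r(-79) = (1/(4326*(-2675)) - 3374/(-5 - 1*71))/(9 + (-79)² + 99*(-79)) = ((1/4326)*(-1/2675) - 3374/(-5 - 71))/(9 + 6241 - 7821) = (-1/11572050 - 3374/(-76))/(-1571) = (-1/11572050 - 3374*(-1/76))*(-1/1571) = (-1/11572050 + 1687/38)*(-1/1571) = (4880512078/109934475)*(-1/1571) = -4880512078/172707060225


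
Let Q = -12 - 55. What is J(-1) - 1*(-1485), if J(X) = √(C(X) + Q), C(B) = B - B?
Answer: 1485 + I*√67 ≈ 1485.0 + 8.1853*I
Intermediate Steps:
C(B) = 0
Q = -67
J(X) = I*√67 (J(X) = √(0 - 67) = √(-67) = I*√67)
J(-1) - 1*(-1485) = I*√67 - 1*(-1485) = I*√67 + 1485 = 1485 + I*√67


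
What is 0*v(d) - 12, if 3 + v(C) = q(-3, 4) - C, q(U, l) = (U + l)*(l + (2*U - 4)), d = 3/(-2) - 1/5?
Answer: -12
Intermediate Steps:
d = -17/10 (d = 3*(-½) - 1*⅕ = -3/2 - ⅕ = -17/10 ≈ -1.7000)
q(U, l) = (U + l)*(-4 + l + 2*U) (q(U, l) = (U + l)*(l + (-4 + 2*U)) = (U + l)*(-4 + l + 2*U))
v(C) = -9 - C (v(C) = -3 + ((4² - 4*(-3) - 4*4 + 2*(-3)² + 3*(-3)*4) - C) = -3 + ((16 + 12 - 16 + 2*9 - 36) - C) = -3 + ((16 + 12 - 16 + 18 - 36) - C) = -3 + (-6 - C) = -9 - C)
0*v(d) - 12 = 0*(-9 - 1*(-17/10)) - 12 = 0*(-9 + 17/10) - 12 = 0*(-73/10) - 12 = 0 - 12 = -12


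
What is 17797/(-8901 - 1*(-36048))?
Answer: 17797/27147 ≈ 0.65558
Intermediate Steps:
17797/(-8901 - 1*(-36048)) = 17797/(-8901 + 36048) = 17797/27147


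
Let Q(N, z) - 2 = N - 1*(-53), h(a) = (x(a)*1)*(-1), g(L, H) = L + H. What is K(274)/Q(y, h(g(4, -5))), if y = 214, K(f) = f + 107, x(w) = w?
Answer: 381/269 ≈ 1.4164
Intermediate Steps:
g(L, H) = H + L
K(f) = 107 + f
h(a) = -a (h(a) = (a*1)*(-1) = a*(-1) = -a)
Q(N, z) = 55 + N (Q(N, z) = 2 + (N - 1*(-53)) = 2 + (N + 53) = 2 + (53 + N) = 55 + N)
K(274)/Q(y, h(g(4, -5))) = (107 + 274)/(55 + 214) = 381/269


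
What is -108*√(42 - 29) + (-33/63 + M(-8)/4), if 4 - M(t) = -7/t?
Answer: 173/672 - 108*√13 ≈ -389.14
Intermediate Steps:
M(t) = 4 + 7/t (M(t) = 4 - (-7)/t = 4 + 7/t)
-108*√(42 - 29) + (-33/63 + M(-8)/4) = -108*√(42 - 29) + (-33/63 + (4 + 7/(-8))/4) = -108*√13 + (-33*1/63 + (4 + 7*(-⅛))*(¼)) = -108*√13 + (-11/21 + (4 - 7/8)*(¼)) = -108*√13 + (-11/21 + (25/8)*(¼)) = -108*√13 + (-11/21 + 25/32) = -108*√13 + 173/672 = 173/672 - 108*√13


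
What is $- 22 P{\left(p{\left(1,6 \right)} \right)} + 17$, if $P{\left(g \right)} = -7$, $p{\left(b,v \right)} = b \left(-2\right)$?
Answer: $171$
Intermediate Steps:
$p{\left(b,v \right)} = - 2 b$
$- 22 P{\left(p{\left(1,6 \right)} \right)} + 17 = \left(-22\right) \left(-7\right) + 17 = 154 + 17 = 171$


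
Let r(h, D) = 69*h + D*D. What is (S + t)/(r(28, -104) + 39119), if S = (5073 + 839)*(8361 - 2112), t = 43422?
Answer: 12329170/17289 ≈ 713.12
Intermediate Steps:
r(h, D) = D² + 69*h (r(h, D) = 69*h + D² = D² + 69*h)
S = 36944088 (S = 5912*6249 = 36944088)
(S + t)/(r(28, -104) + 39119) = (36944088 + 43422)/(((-104)² + 69*28) + 39119) = 36987510/((10816 + 1932) + 39119) = 36987510/(12748 + 39119) = 36987510/51867 = 36987510*(1/51867) = 12329170/17289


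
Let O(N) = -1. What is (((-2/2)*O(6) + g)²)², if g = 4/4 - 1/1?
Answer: 1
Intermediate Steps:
g = 0 (g = 4*(¼) - 1*1 = 1 - 1 = 0)
(((-2/2)*O(6) + g)²)² = ((-2/2*(-1) + 0)²)² = ((-2*½*(-1) + 0)²)² = ((-1*(-1) + 0)²)² = ((1 + 0)²)² = (1²)² = 1² = 1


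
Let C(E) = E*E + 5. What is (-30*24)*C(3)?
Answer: -10080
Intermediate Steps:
C(E) = 5 + E² (C(E) = E² + 5 = 5 + E²)
(-30*24)*C(3) = (-30*24)*(5 + 3²) = -720*(5 + 9) = -720*14 = -10080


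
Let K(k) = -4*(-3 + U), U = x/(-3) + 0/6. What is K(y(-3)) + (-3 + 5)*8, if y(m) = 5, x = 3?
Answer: 32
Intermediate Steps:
U = -1 (U = 3/(-3) + 0/6 = 3*(-⅓) + 0*(⅙) = -1 + 0 = -1)
K(k) = 16 (K(k) = -4*(-3 - 1) = -4*(-4) = 16)
K(y(-3)) + (-3 + 5)*8 = 16 + (-3 + 5)*8 = 16 + 2*8 = 16 + 16 = 32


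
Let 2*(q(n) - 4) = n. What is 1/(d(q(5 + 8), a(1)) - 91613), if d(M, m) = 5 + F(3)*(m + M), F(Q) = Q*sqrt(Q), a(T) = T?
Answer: -122144/11189362791 - 46*sqrt(3)/11189362791 ≈ -1.0923e-5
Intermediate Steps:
F(Q) = Q**(3/2)
q(n) = 4 + n/2
d(M, m) = 5 + 3*sqrt(3)*(M + m) (d(M, m) = 5 + 3**(3/2)*(m + M) = 5 + (3*sqrt(3))*(M + m) = 5 + 3*sqrt(3)*(M + m))
1/(d(q(5 + 8), a(1)) - 91613) = 1/((5 + 3*(4 + (5 + 8)/2)*sqrt(3) + 3*1*sqrt(3)) - 91613) = 1/((5 + 3*(4 + (1/2)*13)*sqrt(3) + 3*sqrt(3)) - 91613) = 1/((5 + 3*(4 + 13/2)*sqrt(3) + 3*sqrt(3)) - 91613) = 1/((5 + 3*(21/2)*sqrt(3) + 3*sqrt(3)) - 91613) = 1/((5 + 63*sqrt(3)/2 + 3*sqrt(3)) - 91613) = 1/((5 + 69*sqrt(3)/2) - 91613) = 1/(-91608 + 69*sqrt(3)/2)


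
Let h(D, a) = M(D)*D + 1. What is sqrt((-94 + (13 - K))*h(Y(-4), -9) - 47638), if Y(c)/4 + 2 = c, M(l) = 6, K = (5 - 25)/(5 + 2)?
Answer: I*sqrt(1786715)/7 ≈ 190.95*I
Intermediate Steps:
K = -20/7 ≈ -2.8571
Y(c) = -8 + 4*c
h(D, a) = 1 + 6*D (h(D, a) = 6*D + 1 = 1 + 6*D)
sqrt((-94 + (13 - K))*h(Y(-4), -9) - 47638) = sqrt((-94 + (13 - 1*(-20/7)))*(1 + 6*(-8 + 4*(-4))) - 47638) = sqrt((-94 + (13 + 20/7))*(1 + 6*(-8 - 16)) - 47638) = sqrt((-94 + 111/7)*(1 + 6*(-24)) - 47638) = sqrt(-547*(1 - 144)/7 - 47638) = sqrt(-547/7*(-143) - 47638) = sqrt(78221/7 - 47638) = sqrt(-255245/7) = I*sqrt(1786715)/7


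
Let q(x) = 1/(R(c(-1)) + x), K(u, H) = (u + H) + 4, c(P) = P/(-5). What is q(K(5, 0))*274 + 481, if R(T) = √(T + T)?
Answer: 206173/403 - 274*√10/403 ≈ 509.45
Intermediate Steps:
c(P) = -P/5 (c(P) = P*(-⅕) = -P/5)
R(T) = √2*√T (R(T) = √(2*T) = √2*√T)
K(u, H) = 4 + H + u (K(u, H) = (H + u) + 4 = 4 + H + u)
q(x) = 1/(x + √10/5) (q(x) = 1/(√2*√(-⅕*(-1)) + x) = 1/(√2*√(⅕) + x) = 1/(√2*(√5/5) + x) = 1/(√10/5 + x) = 1/(x + √10/5))
q(K(5, 0))*274 + 481 = (5/(√10 + 5*(4 + 0 + 5)))*274 + 481 = (5/(√10 + 5*9))*274 + 481 = (5/(√10 + 45))*274 + 481 = (5/(45 + √10))*274 + 481 = 1370/(45 + √10) + 481 = 481 + 1370/(45 + √10)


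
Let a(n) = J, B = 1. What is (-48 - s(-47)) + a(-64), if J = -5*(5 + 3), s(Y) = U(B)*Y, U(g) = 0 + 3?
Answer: 53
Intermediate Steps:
U(g) = 3
s(Y) = 3*Y
J = -40 (J = -5*8 = -40)
a(n) = -40
(-48 - s(-47)) + a(-64) = (-48 - 3*(-47)) - 40 = (-48 - 1*(-141)) - 40 = (-48 + 141) - 40 = 93 - 40 = 53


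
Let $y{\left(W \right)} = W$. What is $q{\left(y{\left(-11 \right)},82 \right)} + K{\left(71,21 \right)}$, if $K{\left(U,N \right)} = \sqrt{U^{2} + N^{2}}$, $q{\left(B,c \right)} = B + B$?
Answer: $-22 + \sqrt{5482} \approx 52.041$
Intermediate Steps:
$q{\left(B,c \right)} = 2 B$
$K{\left(U,N \right)} = \sqrt{N^{2} + U^{2}}$
$q{\left(y{\left(-11 \right)},82 \right)} + K{\left(71,21 \right)} = 2 \left(-11\right) + \sqrt{21^{2} + 71^{2}} = -22 + \sqrt{441 + 5041} = -22 + \sqrt{5482}$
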